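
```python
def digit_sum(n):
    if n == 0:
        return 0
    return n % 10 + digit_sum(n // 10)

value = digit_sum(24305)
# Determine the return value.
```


digit_sum(24305)
= 5 + digit_sum(2430)
= 5 + 0 + digit_sum(243)
= 5 + 0 + 3 + digit_sum(24)
= 5 + 0 + 3 + 4 + digit_sum(2)
= 5 + 0 + 3 + 4 + 2 + digit_sum(0)
= 5 + 0 + 3 + 4 + 2 + 0
= 14


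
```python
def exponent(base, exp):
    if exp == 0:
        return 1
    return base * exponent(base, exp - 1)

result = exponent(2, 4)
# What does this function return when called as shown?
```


exponent(2, 4)
= 2 * exponent(2, 3)
= 2 * 2 * exponent(2, 2)
= 2 * 2 * 2 * exponent(2, 1)
= 2 * 2 * 2 * 2 * exponent(2, 0)
= 2 * 2 * 2 * 2 * 1
= 16


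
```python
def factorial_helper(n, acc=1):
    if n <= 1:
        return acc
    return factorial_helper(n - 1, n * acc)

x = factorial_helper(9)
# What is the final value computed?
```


factorial_helper(9, 1)
= factorial_helper(8, 9 * 1) = factorial_helper(8, 9)
= factorial_helper(7, 8 * 9) = factorial_helper(7, 72)
= factorial_helper(6, 7 * 72) = factorial_helper(6, 504)
= factorial_helper(5, 6 * 504) = factorial_helper(5, 3024)
= factorial_helper(4, 5 * 3024) = factorial_helper(4, 15120)
= factorial_helper(3, 4 * 15120) = factorial_helper(3, 60480)
= factorial_helper(2, 3 * 60480) = factorial_helper(2, 181440)
= factorial_helper(1, 2 * 181440) = factorial_helper(1, 362880)
n <= 1, return acc = 362880


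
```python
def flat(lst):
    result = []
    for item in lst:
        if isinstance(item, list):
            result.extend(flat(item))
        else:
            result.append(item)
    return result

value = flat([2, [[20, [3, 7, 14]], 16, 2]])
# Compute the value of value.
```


flat([2, [[20, [3, 7, 14]], 16, 2]])
Processing each element:
  2 is not a list -> append 2
  [[20, [3, 7, 14]], 16, 2] is a list -> flat recursively -> [20, 3, 7, 14, 16, 2]
= [2, 20, 3, 7, 14, 16, 2]


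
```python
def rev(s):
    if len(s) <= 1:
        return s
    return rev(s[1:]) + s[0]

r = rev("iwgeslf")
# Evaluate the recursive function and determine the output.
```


rev("iwgeslf")
= rev("wgeslf") + "i"
= rev("geslf") + "w" + "i"
= rev("eslf") + "g" + "w" + "i"
= rev("slf") + "e" + "g" + "w" + "i"
= rev("lf") + "s" + "e" + "g" + "w" + "i"
= rev("f") + "l" + "s" + "e" + "g" + "w" + "i"
= "f" + "l" + "s" + "e" + "g" + "w" + "i"
= "flsegwi"


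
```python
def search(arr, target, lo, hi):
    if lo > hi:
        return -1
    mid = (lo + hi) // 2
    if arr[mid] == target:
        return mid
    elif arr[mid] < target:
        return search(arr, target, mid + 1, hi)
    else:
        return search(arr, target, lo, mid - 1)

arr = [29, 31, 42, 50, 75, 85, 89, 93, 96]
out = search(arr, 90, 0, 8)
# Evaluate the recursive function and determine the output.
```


search(arr, 90, 0, 8)
lo=0, hi=8, mid=4, arr[mid]=75
75 < 90, search right half
lo=5, hi=8, mid=6, arr[mid]=89
89 < 90, search right half
lo=7, hi=8, mid=7, arr[mid]=93
93 > 90, search left half
lo > hi, target not found, return -1
= -1


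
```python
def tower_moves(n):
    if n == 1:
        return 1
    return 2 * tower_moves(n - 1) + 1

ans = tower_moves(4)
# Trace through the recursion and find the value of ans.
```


tower_moves(4)
= 2 * tower_moves(3) + 1
= 2 * (2 * tower_moves(2) + 1) + 1
= 2 * (2 * (2 * tower_moves(1) + 1) + 1) + 1
Now compute bottom-up:
tower_moves(1) = 1
tower_moves(2) = 2 * 1 + 1 = 3
tower_moves(3) = 2 * 3 + 1 = 7
tower_moves(4) = 2 * 7 + 1 = 15
= 15


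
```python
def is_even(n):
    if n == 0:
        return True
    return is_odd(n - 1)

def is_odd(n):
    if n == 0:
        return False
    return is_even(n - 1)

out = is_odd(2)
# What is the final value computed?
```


is_odd(2)
= is_even(1)
= is_odd(0)
n == 0: return False
= False


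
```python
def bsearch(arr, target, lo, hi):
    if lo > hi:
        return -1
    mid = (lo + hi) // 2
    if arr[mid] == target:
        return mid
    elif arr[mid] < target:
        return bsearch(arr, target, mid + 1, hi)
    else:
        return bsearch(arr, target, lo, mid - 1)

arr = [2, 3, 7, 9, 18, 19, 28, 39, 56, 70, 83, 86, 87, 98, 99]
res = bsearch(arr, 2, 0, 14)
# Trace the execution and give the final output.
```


bsearch(arr, 2, 0, 14)
lo=0, hi=14, mid=7, arr[mid]=39
39 > 2, search left half
lo=0, hi=6, mid=3, arr[mid]=9
9 > 2, search left half
lo=0, hi=2, mid=1, arr[mid]=3
3 > 2, search left half
lo=0, hi=0, mid=0, arr[mid]=2
arr[0] == 2, found at index 0
= 0


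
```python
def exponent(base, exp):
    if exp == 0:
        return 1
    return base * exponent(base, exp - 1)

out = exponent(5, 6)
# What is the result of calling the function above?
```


exponent(5, 6)
= 5 * exponent(5, 5)
= 5 * 5 * exponent(5, 4)
= 5 * 5 * 5 * exponent(5, 3)
= 5 * 5 * 5 * 5 * exponent(5, 2)
= 5 * 5 * 5 * 5 * 5 * exponent(5, 1)
= 5 * 5 * 5 * 5 * 5 * 5 * exponent(5, 0)
= 5 * 5 * 5 * 5 * 5 * 5 * 1
= 15625


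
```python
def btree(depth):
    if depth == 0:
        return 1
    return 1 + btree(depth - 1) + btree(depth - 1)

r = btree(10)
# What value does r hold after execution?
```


btree(10)
= 1 + btree(9) + btree(9)
= 1 + 2 * btree(9)
btree(k) = 2^(k+1) - 1
btree(0) = 1
btree(1) = 3
btree(2) = 7
btree(3) = 15
btree(4) = 31
btree(10) = 2^11 - 1 = 2047


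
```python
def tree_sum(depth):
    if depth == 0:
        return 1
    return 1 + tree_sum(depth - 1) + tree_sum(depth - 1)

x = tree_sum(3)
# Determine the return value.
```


tree_sum(3)
= 1 + tree_sum(2) + tree_sum(2)
= 1 + 2 * tree_sum(2)
tree_sum(k) = 2^(k+1) - 1
tree_sum(0) = 1
tree_sum(1) = 3
tree_sum(2) = 7
tree_sum(3) = 15
tree_sum(3) = 2^4 - 1 = 15


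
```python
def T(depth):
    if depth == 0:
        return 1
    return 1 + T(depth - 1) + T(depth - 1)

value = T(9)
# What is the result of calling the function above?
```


T(9)
= 1 + T(8) + T(8)
= 1 + 2 * T(8)
T(k) = 2^(k+1) - 1
T(0) = 1
T(1) = 3
T(2) = 7
T(3) = 15
T(4) = 31
T(9) = 2^10 - 1 = 1023


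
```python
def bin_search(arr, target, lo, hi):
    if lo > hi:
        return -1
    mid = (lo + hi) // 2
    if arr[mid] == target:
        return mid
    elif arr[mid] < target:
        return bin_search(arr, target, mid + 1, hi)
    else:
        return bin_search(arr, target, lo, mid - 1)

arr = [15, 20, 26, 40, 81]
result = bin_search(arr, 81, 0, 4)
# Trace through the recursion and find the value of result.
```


bin_search(arr, 81, 0, 4)
lo=0, hi=4, mid=2, arr[mid]=26
26 < 81, search right half
lo=3, hi=4, mid=3, arr[mid]=40
40 < 81, search right half
lo=4, hi=4, mid=4, arr[mid]=81
arr[4] == 81, found at index 4
= 4


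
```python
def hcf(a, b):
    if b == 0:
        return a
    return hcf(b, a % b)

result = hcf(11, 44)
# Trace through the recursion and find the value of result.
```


hcf(11, 44)
= hcf(44, 11 % 44) = hcf(44, 11)
= hcf(11, 44 % 11) = hcf(11, 0)
b == 0, return a = 11


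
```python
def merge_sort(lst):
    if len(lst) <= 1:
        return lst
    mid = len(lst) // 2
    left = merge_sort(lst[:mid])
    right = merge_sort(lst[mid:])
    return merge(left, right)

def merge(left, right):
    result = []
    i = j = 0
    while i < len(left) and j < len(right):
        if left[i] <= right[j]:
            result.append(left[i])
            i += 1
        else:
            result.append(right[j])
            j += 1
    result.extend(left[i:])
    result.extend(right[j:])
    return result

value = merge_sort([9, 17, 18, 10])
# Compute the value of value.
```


merge_sort([9, 17, 18, 10])
Split into [9, 17] and [18, 10]
Left sorted: [9, 17]
Right sorted: [10, 18]
Merge [9, 17] and [10, 18]
= [9, 10, 17, 18]


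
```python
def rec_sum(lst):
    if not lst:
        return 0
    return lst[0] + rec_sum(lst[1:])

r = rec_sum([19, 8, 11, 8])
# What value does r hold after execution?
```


rec_sum([19, 8, 11, 8])
= 19 + rec_sum([8, 11, 8])
= 19 + 8 + rec_sum([11, 8])
= 19 + 8 + 11 + rec_sum([8])
= 19 + 8 + 11 + 8 + rec_sum([])
= 19 + 8 + 11 + 8 + 0
= 46


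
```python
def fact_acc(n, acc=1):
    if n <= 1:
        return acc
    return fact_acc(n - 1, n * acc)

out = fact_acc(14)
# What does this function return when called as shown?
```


fact_acc(14, 1)
= fact_acc(13, 14 * 1) = fact_acc(13, 14)
= fact_acc(12, 13 * 14) = fact_acc(12, 182)
= fact_acc(11, 12 * 182) = fact_acc(11, 2184)
= fact_acc(10, 11 * 2184) = fact_acc(10, 24024)
= fact_acc(9, 10 * 24024) = fact_acc(9, 240240)
= fact_acc(8, 9 * 240240) = fact_acc(8, 2162160)
= fact_acc(7, 8 * 2162160) = fact_acc(7, 17297280)
= fact_acc(6, 7 * 17297280) = fact_acc(6, 121080960)
= fact_acc(5, 6 * 121080960) = fact_acc(5, 726485760)
= fact_acc(4, 5 * 726485760) = fact_acc(4, 3632428800)
= fact_acc(3, 4 * 3632428800) = fact_acc(3, 14529715200)
= fact_acc(2, 3 * 14529715200) = fact_acc(2, 43589145600)
= fact_acc(1, 2 * 43589145600) = fact_acc(1, 87178291200)
n <= 1, return acc = 87178291200


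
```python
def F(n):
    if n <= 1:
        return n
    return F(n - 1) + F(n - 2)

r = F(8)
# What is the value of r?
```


F(8)
= F(7) + F(6)
= (F(6) + F(5)) + F(6)
Computing bottom-up: F(0)=0, F(1)=1, F(2)=1, F(3)=2, F(4)=3, F(5)=5, F(6)=8, F(7)=13, F(8)=21
= 21


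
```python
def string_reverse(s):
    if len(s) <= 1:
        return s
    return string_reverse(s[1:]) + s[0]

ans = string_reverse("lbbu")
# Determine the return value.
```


string_reverse("lbbu")
= string_reverse("bbu") + "l"
= string_reverse("bu") + "b" + "l"
= string_reverse("u") + "b" + "b" + "l"
= "u" + "b" + "b" + "l"
= "ubbl"


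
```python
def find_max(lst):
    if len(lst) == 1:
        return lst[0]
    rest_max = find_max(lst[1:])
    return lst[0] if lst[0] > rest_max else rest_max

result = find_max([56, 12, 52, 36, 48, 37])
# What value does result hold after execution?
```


find_max([56, 12, 52, 36, 48, 37])
= compare 56 with find_max([12, 52, 36, 48, 37])
= compare 12 with find_max([52, 36, 48, 37])
= compare 52 with find_max([36, 48, 37])
= compare 36 with find_max([48, 37])
= compare 48 with find_max([37])
Base: find_max([37]) = 37
compare 48 with 37: max = 48
compare 36 with 48: max = 48
compare 52 with 48: max = 52
compare 12 with 52: max = 52
compare 56 with 52: max = 56
= 56


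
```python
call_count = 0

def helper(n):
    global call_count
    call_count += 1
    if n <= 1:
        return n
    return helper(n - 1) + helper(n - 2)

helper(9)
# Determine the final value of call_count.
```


helper(9) calls helper(8) and helper(7); each non-base call branches into two more.
Let C(k) = total number of calls made by helper(k), including the call to helper(k) itself.
Base cases: C(0) = 1, C(1) = 1
Recurrence: C(k) = 1 + C(k-1) + C(k-2)
  C(2) = 1 + C(1) + C(0) = 1 + 1 + 1 = 3
  C(3) = 1 + C(2) + C(1) = 1 + 3 + 1 = 5
  C(4) = 1 + C(3) + C(2) = 1 + 5 + 3 = 9
  C(5) = 1 + C(4) + C(3) = 1 + 9 + 5 = 15
  C(6) = 1 + C(5) + C(4) = 1 + 15 + 9 = 25
  C(7) = 1 + C(6) + C(5) = 1 + 25 + 15 = 41
  C(8) = 1 + C(7) + C(6) = 1 + 41 + 25 = 67
  C(9) = 1 + C(8) + C(7) = 1 + 67 + 41 = 109
Total calls = C(9) = 109


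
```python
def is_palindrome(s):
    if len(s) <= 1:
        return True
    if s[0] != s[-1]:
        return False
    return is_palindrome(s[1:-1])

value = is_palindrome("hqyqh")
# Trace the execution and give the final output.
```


is_palindrome("hqyqh")
"hqyqh": s[0]='h' == s[-1]='h' -> is_palindrome("qyq")
"qyq": s[0]='q' == s[-1]='q' -> is_palindrome("y")
"y": len <= 1 -> True
= True


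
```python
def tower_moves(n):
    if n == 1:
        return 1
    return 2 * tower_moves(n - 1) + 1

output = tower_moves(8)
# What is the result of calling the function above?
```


tower_moves(8)
= 2 * tower_moves(7) + 1
= 2 * (2 * tower_moves(6) + 1) + 1
= 2 * (2 * (2 * tower_moves(5) + 1) + 1) + 1
= 2 * (2 * (2 * (2 * tower_moves(4) + 1) + 1) + 1) + 1
= 2 * (2 * (2 * (2 * (2 * tower_moves(3) + 1) + 1) + 1) + 1) + 1
= 2 * (2 * (2 * (2 * (2 * (2 * tower_moves(2) + 1) + 1) + 1) + 1) + 1) + 1
= 2 * (2 * (2 * (2 * (2 * (2 * (2 * tower_moves(1) + 1) + 1) + 1) + 1) + 1) + 1) + 1
Now compute bottom-up:
tower_moves(1) = 1
tower_moves(2) = 2 * 1 + 1 = 3
tower_moves(3) = 2 * 3 + 1 = 7
tower_moves(4) = 2 * 7 + 1 = 15
tower_moves(5) = 2 * 15 + 1 = 31
tower_moves(6) = 2 * 31 + 1 = 63
tower_moves(7) = 2 * 63 + 1 = 127
tower_moves(8) = 2 * 127 + 1 = 255
= 255


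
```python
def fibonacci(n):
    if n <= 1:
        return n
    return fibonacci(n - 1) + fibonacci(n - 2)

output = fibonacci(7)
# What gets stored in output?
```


fibonacci(7)
= fibonacci(6) + fibonacci(5)
= (fibonacci(5) + fibonacci(4)) + fibonacci(5)
Computing bottom-up: fibonacci(0)=0, fibonacci(1)=1, fibonacci(2)=1, fibonacci(3)=2, fibonacci(4)=3, fibonacci(5)=5, fibonacci(6)=8, fibonacci(7)=13
= 13


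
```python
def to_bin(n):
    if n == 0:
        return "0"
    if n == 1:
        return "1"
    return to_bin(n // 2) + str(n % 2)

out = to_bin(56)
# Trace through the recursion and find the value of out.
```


to_bin(56)
= to_bin(28) + "0"
= to_bin(14) + "0" + "0"
= to_bin(7) + "0" + "0" + "0"
= to_bin(3) + "1" + "0" + "0" + "0"
= to_bin(1) + "1" + "1" + "0" + "0" + "0"
= "1" + "1" + "1" + "0" + "0" + "0"
= "111000"


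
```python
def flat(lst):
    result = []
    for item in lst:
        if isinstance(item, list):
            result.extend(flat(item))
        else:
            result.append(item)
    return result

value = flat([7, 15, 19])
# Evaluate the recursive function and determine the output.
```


flat([7, 15, 19])
Processing each element:
  7 is not a list -> append 7
  15 is not a list -> append 15
  19 is not a list -> append 19
= [7, 15, 19]


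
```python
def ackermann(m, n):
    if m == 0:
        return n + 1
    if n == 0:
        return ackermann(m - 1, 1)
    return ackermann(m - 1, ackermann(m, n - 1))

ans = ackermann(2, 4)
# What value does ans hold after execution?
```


ackermann(2, 4)
= ackermann(1, ackermann(2, 3))
First compute ackermann(2, 3) = 9
= ackermann(1, 9)
= 11


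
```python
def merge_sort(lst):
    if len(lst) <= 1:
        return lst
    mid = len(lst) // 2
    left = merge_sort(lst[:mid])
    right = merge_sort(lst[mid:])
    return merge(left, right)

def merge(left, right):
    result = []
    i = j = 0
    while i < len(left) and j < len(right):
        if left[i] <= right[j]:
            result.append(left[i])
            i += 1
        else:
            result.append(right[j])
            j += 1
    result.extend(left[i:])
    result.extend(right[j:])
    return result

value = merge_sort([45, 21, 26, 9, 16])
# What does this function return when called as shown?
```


merge_sort([45, 21, 26, 9, 16])
Split into [45, 21] and [26, 9, 16]
Left sorted: [21, 45]
Right sorted: [9, 16, 26]
Merge [21, 45] and [9, 16, 26]
= [9, 16, 21, 26, 45]


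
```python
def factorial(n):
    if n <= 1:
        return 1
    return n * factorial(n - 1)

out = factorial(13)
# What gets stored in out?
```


factorial(13)
= 13 * factorial(12)
= 13 * 12 * factorial(11)
= 13 * 12 * 11 * factorial(10)
= 13 * 12 * 11 * 10 * factorial(9)
= 13 * 12 * 11 * 10 * 9 * factorial(8)
= 13 * 12 * 11 * 10 * 9 * 8 * factorial(7)
= 13 * 12 * 11 * 10 * 9 * 8 * 7 * factorial(6)
= 13 * 12 * 11 * 10 * 9 * 8 * 7 * 6 * factorial(5)
= 13 * 12 * 11 * 10 * 9 * 8 * 7 * 6 * 5 * factorial(4)
= 13 * 12 * 11 * 10 * 9 * 8 * 7 * 6 * 5 * 4 * factorial(3)
= 13 * 12 * 11 * 10 * 9 * 8 * 7 * 6 * 5 * 4 * 3 * factorial(2)
= 13 * 12 * 11 * 10 * 9 * 8 * 7 * 6 * 5 * 4 * 3 * 2 * factorial(1)
= 13 * 12 * 11 * 10 * 9 * 8 * 7 * 6 * 5 * 4 * 3 * 2 * 1
= 6227020800


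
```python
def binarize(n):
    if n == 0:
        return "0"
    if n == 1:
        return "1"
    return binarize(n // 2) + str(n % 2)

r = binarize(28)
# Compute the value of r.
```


binarize(28)
= binarize(14) + "0"
= binarize(7) + "0" + "0"
= binarize(3) + "1" + "0" + "0"
= binarize(1) + "1" + "1" + "0" + "0"
= "1" + "1" + "1" + "0" + "0"
= "11100"


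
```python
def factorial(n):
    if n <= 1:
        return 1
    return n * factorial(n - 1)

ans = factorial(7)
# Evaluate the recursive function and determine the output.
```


factorial(7)
= 7 * factorial(6)
= 7 * 6 * factorial(5)
= 7 * 6 * 5 * factorial(4)
= 7 * 6 * 5 * 4 * factorial(3)
= 7 * 6 * 5 * 4 * 3 * factorial(2)
= 7 * 6 * 5 * 4 * 3 * 2 * factorial(1)
= 7 * 6 * 5 * 4 * 3 * 2 * 1
= 5040


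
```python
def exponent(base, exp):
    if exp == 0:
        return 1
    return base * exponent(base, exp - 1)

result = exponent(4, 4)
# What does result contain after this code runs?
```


exponent(4, 4)
= 4 * exponent(4, 3)
= 4 * 4 * exponent(4, 2)
= 4 * 4 * 4 * exponent(4, 1)
= 4 * 4 * 4 * 4 * exponent(4, 0)
= 4 * 4 * 4 * 4 * 1
= 256


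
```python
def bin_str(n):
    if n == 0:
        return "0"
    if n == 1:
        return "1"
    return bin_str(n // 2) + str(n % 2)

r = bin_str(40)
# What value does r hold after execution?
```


bin_str(40)
= bin_str(20) + "0"
= bin_str(10) + "0" + "0"
= bin_str(5) + "0" + "0" + "0"
= bin_str(2) + "1" + "0" + "0" + "0"
= bin_str(1) + "0" + "1" + "0" + "0" + "0"
= "1" + "0" + "1" + "0" + "0" + "0"
= "101000"


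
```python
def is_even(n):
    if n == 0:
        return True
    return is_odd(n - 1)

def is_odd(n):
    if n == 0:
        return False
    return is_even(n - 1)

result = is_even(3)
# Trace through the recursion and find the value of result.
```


is_even(3)
= is_odd(2)
= is_even(1)
= is_odd(0)
n == 0: return False
= False


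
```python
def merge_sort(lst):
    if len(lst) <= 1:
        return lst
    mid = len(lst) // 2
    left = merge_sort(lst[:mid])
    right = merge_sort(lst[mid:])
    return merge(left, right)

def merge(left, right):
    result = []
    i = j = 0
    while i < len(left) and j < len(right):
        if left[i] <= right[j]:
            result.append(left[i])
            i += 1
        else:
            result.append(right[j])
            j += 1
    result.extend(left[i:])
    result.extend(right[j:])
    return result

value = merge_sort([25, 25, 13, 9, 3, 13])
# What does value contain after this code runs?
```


merge_sort([25, 25, 13, 9, 3, 13])
Split into [25, 25, 13] and [9, 3, 13]
Left sorted: [13, 25, 25]
Right sorted: [3, 9, 13]
Merge [13, 25, 25] and [3, 9, 13]
= [3, 9, 13, 13, 25, 25]


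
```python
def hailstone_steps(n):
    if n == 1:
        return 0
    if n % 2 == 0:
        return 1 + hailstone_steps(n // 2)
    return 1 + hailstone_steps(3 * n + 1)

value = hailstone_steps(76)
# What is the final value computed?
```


hailstone_steps(76)
76 is even -> hailstone_steps(38)
38 is even -> hailstone_steps(19)
19 is odd -> 3*19+1 = 58 -> hailstone_steps(58)
58 is even -> hailstone_steps(29)
29 is odd -> 3*29+1 = 88 -> hailstone_steps(88)
88 is even -> hailstone_steps(44)
44 is even -> hailstone_steps(22)
22 is even -> hailstone_steps(11)
11 is odd -> 3*11+1 = 34 -> hailstone_steps(34)
34 is even -> hailstone_steps(17)
17 is odd -> 3*17+1 = 52 -> hailstone_steps(52)
52 is even -> hailstone_steps(26)
26 is even -> hailstone_steps(13)
13 is odd -> 3*13+1 = 40 -> hailstone_steps(40)
40 is even -> hailstone_steps(20)
20 is even -> hailstone_steps(10)
10 is even -> hailstone_steps(5)
5 is odd -> 3*5+1 = 16 -> hailstone_steps(16)
16 is even -> hailstone_steps(8)
8 is even -> hailstone_steps(4)
4 is even -> hailstone_steps(2)
2 is even -> hailstone_steps(1)
Reached 1 after 22 steps
= 22


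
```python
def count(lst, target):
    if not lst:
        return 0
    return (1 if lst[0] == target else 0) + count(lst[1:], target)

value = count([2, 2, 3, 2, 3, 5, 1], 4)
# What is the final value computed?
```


count([2, 2, 3, 2, 3, 5, 1], 4)
lst[0]=2 != 4: 0 + count([2, 3, 2, 3, 5, 1], 4)
lst[0]=2 != 4: 0 + count([3, 2, 3, 5, 1], 4)
lst[0]=3 != 4: 0 + count([2, 3, 5, 1], 4)
lst[0]=2 != 4: 0 + count([3, 5, 1], 4)
lst[0]=3 != 4: 0 + count([5, 1], 4)
lst[0]=5 != 4: 0 + count([1], 4)
lst[0]=1 != 4: 0 + count([], 4)
= 0


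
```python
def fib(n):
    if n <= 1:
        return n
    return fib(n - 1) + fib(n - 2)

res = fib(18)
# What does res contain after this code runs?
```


fib(18)
= fib(17) + fib(16)
= (fib(16) + fib(15)) + fib(16)
Computing bottom-up: fib(0)=0, fib(1)=1, fib(2)=1, fib(3)=2, fib(4)=3, fib(5)=5, fib(6)=8, fib(7)=13, fib(8)=21, fib(9)=34, fib(10)=55, fib(11)=89, fib(12)=144, fib(13)=233, fib(14)=377, fib(15)=610, fib(16)=987, fib(17)=1597, fib(18)=2584
= 2584


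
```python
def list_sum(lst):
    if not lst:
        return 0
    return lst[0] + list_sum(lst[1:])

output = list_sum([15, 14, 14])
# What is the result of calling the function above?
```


list_sum([15, 14, 14])
= 15 + list_sum([14, 14])
= 15 + 14 + list_sum([14])
= 15 + 14 + 14 + list_sum([])
= 15 + 14 + 14 + 0
= 43


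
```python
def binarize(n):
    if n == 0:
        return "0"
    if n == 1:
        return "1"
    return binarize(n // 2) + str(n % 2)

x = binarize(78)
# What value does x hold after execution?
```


binarize(78)
= binarize(39) + "0"
= binarize(19) + "1" + "0"
= binarize(9) + "1" + "1" + "0"
= binarize(4) + "1" + "1" + "1" + "0"
= binarize(2) + "0" + "1" + "1" + "1" + "0"
= binarize(1) + "0" + "0" + "1" + "1" + "1" + "0"
= "1" + "0" + "0" + "1" + "1" + "1" + "0"
= "1001110"


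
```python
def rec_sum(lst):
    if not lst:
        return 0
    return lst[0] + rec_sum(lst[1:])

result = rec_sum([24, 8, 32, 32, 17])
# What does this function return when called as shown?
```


rec_sum([24, 8, 32, 32, 17])
= 24 + rec_sum([8, 32, 32, 17])
= 24 + 8 + rec_sum([32, 32, 17])
= 24 + 8 + 32 + rec_sum([32, 17])
= 24 + 8 + 32 + 32 + rec_sum([17])
= 24 + 8 + 32 + 32 + 17 + rec_sum([])
= 24 + 8 + 32 + 32 + 17 + 0
= 113


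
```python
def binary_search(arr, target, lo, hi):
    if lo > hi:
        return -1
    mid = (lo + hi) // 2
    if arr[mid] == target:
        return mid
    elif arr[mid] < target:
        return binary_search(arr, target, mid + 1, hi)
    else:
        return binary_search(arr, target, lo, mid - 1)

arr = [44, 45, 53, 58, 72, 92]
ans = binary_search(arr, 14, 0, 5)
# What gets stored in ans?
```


binary_search(arr, 14, 0, 5)
lo=0, hi=5, mid=2, arr[mid]=53
53 > 14, search left half
lo=0, hi=1, mid=0, arr[mid]=44
44 > 14, search left half
lo > hi, target not found, return -1
= -1


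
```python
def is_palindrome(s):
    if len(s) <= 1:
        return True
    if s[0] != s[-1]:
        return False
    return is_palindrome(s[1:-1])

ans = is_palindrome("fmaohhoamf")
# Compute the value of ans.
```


is_palindrome("fmaohhoamf")
"fmaohhoamf": s[0]='f' == s[-1]='f' -> is_palindrome("maohhoam")
"maohhoam": s[0]='m' == s[-1]='m' -> is_palindrome("aohhoa")
"aohhoa": s[0]='a' == s[-1]='a' -> is_palindrome("ohho")
"ohho": s[0]='o' == s[-1]='o' -> is_palindrome("hh")
"hh": s[0]='h' == s[-1]='h' -> is_palindrome("")
"": len <= 1 -> True
= True


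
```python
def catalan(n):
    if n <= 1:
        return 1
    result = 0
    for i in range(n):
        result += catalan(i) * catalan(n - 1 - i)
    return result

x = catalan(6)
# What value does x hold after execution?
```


catalan(6)
= sum of catalan(i) * catalan(6-1-i) for i in 0..5
First compute sub-values bottom-up:
  catalan(0) = 1, catalan(1) = 1
  catalan(2) = 1*1 + 1*1 = 2
  catalan(3) = 1*2 + 1*1 + 2*1 = 5
  catalan(4) = 1*5 + 1*2 + 2*1 + 5*1 = 14
  catalan(5) = 1*14 + 1*5 + 2*2 + 5*1 + 14*1 = 42
Now catalan(6):
  catalan(0)*catalan(5) = 1*42 = 42
  catalan(1)*catalan(4) = 1*14 = 14
  catalan(2)*catalan(3) = 2*5 = 10
  catalan(3)*catalan(2) = 5*2 = 10
  catalan(4)*catalan(1) = 14*1 = 14
  catalan(5)*catalan(0) = 42*1 = 42
= 42 + 14 + 10 + 10 + 14 + 42
= 132


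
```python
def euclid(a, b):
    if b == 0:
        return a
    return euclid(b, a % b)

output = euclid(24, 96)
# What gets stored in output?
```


euclid(24, 96)
= euclid(96, 24 % 96) = euclid(96, 24)
= euclid(24, 96 % 24) = euclid(24, 0)
b == 0, return a = 24


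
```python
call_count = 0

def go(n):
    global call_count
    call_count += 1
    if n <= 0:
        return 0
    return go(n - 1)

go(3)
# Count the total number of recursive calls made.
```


go(3) calls go(2) calls ... calls go(0)
Total calls: 3 + 1 (for base case) = 4


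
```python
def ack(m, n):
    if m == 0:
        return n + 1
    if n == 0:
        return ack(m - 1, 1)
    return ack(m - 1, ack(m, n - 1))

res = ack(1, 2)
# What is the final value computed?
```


ack(1, 2)
= ack(0, ack(1, 1))
First compute ack(1, 1) = 3
= ack(0, 3)
= 4


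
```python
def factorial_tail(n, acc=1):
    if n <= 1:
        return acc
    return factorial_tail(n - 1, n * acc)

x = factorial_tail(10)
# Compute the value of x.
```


factorial_tail(10, 1)
= factorial_tail(9, 10 * 1) = factorial_tail(9, 10)
= factorial_tail(8, 9 * 10) = factorial_tail(8, 90)
= factorial_tail(7, 8 * 90) = factorial_tail(7, 720)
= factorial_tail(6, 7 * 720) = factorial_tail(6, 5040)
= factorial_tail(5, 6 * 5040) = factorial_tail(5, 30240)
= factorial_tail(4, 5 * 30240) = factorial_tail(4, 151200)
= factorial_tail(3, 4 * 151200) = factorial_tail(3, 604800)
= factorial_tail(2, 3 * 604800) = factorial_tail(2, 1814400)
= factorial_tail(1, 2 * 1814400) = factorial_tail(1, 3628800)
n <= 1, return acc = 3628800


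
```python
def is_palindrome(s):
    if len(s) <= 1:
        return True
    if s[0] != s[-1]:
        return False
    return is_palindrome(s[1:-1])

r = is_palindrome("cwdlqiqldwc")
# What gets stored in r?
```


is_palindrome("cwdlqiqldwc")
"cwdlqiqldwc": s[0]='c' == s[-1]='c' -> is_palindrome("wdlqiqldw")
"wdlqiqldw": s[0]='w' == s[-1]='w' -> is_palindrome("dlqiqld")
"dlqiqld": s[0]='d' == s[-1]='d' -> is_palindrome("lqiql")
"lqiql": s[0]='l' == s[-1]='l' -> is_palindrome("qiq")
"qiq": s[0]='q' == s[-1]='q' -> is_palindrome("i")
"i": len <= 1 -> True
= True


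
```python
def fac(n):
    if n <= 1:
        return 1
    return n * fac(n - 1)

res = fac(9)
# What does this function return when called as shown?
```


fac(9)
= 9 * fac(8)
= 9 * 8 * fac(7)
= 9 * 8 * 7 * fac(6)
= 9 * 8 * 7 * 6 * fac(5)
= 9 * 8 * 7 * 6 * 5 * fac(4)
= 9 * 8 * 7 * 6 * 5 * 4 * fac(3)
= 9 * 8 * 7 * 6 * 5 * 4 * 3 * fac(2)
= 9 * 8 * 7 * 6 * 5 * 4 * 3 * 2 * fac(1)
= 9 * 8 * 7 * 6 * 5 * 4 * 3 * 2 * 1
= 362880


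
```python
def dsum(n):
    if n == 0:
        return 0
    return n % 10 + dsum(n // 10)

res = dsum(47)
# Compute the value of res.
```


dsum(47)
= 7 + dsum(4)
= 7 + 4 + dsum(0)
= 7 + 4 + 0
= 11


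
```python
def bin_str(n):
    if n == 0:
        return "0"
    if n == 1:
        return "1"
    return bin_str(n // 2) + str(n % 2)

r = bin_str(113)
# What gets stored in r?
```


bin_str(113)
= bin_str(56) + "1"
= bin_str(28) + "0" + "1"
= bin_str(14) + "0" + "0" + "1"
= bin_str(7) + "0" + "0" + "0" + "1"
= bin_str(3) + "1" + "0" + "0" + "0" + "1"
= bin_str(1) + "1" + "1" + "0" + "0" + "0" + "1"
= "1" + "1" + "1" + "0" + "0" + "0" + "1"
= "1110001"


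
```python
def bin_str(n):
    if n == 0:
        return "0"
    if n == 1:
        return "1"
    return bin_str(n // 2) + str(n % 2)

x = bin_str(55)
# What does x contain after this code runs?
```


bin_str(55)
= bin_str(27) + "1"
= bin_str(13) + "1" + "1"
= bin_str(6) + "1" + "1" + "1"
= bin_str(3) + "0" + "1" + "1" + "1"
= bin_str(1) + "1" + "0" + "1" + "1" + "1"
= "1" + "1" + "0" + "1" + "1" + "1"
= "110111"


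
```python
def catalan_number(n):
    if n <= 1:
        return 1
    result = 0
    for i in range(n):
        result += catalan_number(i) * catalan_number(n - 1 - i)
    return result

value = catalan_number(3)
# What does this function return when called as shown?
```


catalan_number(3)
= sum of catalan_number(i) * catalan_number(3-1-i) for i in 0..2
First compute sub-values bottom-up:
  catalan_number(0) = 1, catalan_number(1) = 1
  catalan_number(2) = 1*1 + 1*1 = 2
Now catalan_number(3):
  catalan_number(0)*catalan_number(2) = 1*2 = 2
  catalan_number(1)*catalan_number(1) = 1*1 = 1
  catalan_number(2)*catalan_number(0) = 2*1 = 2
= 2 + 1 + 2
= 5


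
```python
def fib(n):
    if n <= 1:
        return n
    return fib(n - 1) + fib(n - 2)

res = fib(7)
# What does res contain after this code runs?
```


fib(7)
= fib(6) + fib(5)
= (fib(5) + fib(4)) + fib(5)
Computing bottom-up: fib(0)=0, fib(1)=1, fib(2)=1, fib(3)=2, fib(4)=3, fib(5)=5, fib(6)=8, fib(7)=13
= 13


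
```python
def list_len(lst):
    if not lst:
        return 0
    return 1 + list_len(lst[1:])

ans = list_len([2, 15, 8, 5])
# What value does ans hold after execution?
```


list_len([2, 15, 8, 5])
= 1 + list_len([15, 8, 5])
= 1 + 1 + list_len([8, 5])
= 1 + 1 + 1 + list_len([5])
= 1 + 1 + 1 + 1 + list_len([])
= 1 + 1 + 1 + 1 + 0
= 4


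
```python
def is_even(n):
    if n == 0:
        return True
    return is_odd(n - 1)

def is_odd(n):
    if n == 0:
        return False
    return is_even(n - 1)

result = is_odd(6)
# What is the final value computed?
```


is_odd(6)
= is_even(5)
= is_odd(4)
= is_even(3)
= is_odd(2)
= is_even(1)
= is_odd(0)
n == 0: return False
= False


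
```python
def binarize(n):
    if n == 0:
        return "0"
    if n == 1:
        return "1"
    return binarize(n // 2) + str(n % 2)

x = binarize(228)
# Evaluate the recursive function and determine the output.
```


binarize(228)
= binarize(114) + "0"
= binarize(57) + "0" + "0"
= binarize(28) + "1" + "0" + "0"
= binarize(14) + "0" + "1" + "0" + "0"
= binarize(7) + "0" + "0" + "1" + "0" + "0"
= binarize(3) + "1" + "0" + "0" + "1" + "0" + "0"
= binarize(1) + "1" + "1" + "0" + "0" + "1" + "0" + "0"
= "1" + "1" + "1" + "0" + "0" + "1" + "0" + "0"
= "11100100"


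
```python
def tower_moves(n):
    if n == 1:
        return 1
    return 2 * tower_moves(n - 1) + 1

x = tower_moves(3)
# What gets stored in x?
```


tower_moves(3)
= 2 * tower_moves(2) + 1
= 2 * (2 * tower_moves(1) + 1) + 1
Now compute bottom-up:
tower_moves(1) = 1
tower_moves(2) = 2 * 1 + 1 = 3
tower_moves(3) = 2 * 3 + 1 = 7
= 7


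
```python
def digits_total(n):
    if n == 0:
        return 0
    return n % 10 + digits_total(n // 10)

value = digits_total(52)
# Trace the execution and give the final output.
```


digits_total(52)
= 2 + digits_total(5)
= 2 + 5 + digits_total(0)
= 2 + 5 + 0
= 7


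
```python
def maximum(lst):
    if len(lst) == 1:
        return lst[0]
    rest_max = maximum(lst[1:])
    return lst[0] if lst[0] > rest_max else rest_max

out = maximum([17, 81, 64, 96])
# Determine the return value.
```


maximum([17, 81, 64, 96])
= compare 17 with maximum([81, 64, 96])
= compare 81 with maximum([64, 96])
= compare 64 with maximum([96])
Base: maximum([96]) = 96
compare 64 with 96: max = 96
compare 81 with 96: max = 96
compare 17 with 96: max = 96
= 96


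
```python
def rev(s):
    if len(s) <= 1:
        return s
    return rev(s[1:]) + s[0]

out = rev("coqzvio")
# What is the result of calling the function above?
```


rev("coqzvio")
= rev("oqzvio") + "c"
= rev("qzvio") + "o" + "c"
= rev("zvio") + "q" + "o" + "c"
= rev("vio") + "z" + "q" + "o" + "c"
= rev("io") + "v" + "z" + "q" + "o" + "c"
= rev("o") + "i" + "v" + "z" + "q" + "o" + "c"
= "o" + "i" + "v" + "z" + "q" + "o" + "c"
= "oivzqoc"


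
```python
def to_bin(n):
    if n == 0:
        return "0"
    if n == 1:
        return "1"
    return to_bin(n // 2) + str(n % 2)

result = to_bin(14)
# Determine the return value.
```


to_bin(14)
= to_bin(7) + "0"
= to_bin(3) + "1" + "0"
= to_bin(1) + "1" + "1" + "0"
= "1" + "1" + "1" + "0"
= "1110"


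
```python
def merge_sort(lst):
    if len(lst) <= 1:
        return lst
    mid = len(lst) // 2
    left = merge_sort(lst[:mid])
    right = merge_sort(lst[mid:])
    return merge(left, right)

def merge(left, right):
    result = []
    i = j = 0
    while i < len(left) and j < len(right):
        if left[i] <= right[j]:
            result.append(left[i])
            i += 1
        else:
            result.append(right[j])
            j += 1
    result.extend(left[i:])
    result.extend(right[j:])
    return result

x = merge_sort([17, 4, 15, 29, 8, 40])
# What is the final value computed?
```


merge_sort([17, 4, 15, 29, 8, 40])
Split into [17, 4, 15] and [29, 8, 40]
Left sorted: [4, 15, 17]
Right sorted: [8, 29, 40]
Merge [4, 15, 17] and [8, 29, 40]
= [4, 8, 15, 17, 29, 40]


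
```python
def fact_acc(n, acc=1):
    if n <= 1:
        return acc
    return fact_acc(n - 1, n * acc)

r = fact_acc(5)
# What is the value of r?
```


fact_acc(5, 1)
= fact_acc(4, 5 * 1) = fact_acc(4, 5)
= fact_acc(3, 4 * 5) = fact_acc(3, 20)
= fact_acc(2, 3 * 20) = fact_acc(2, 60)
= fact_acc(1, 2 * 60) = fact_acc(1, 120)
n <= 1, return acc = 120


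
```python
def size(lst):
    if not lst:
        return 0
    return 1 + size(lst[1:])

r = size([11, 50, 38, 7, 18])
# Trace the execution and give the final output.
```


size([11, 50, 38, 7, 18])
= 1 + size([50, 38, 7, 18])
= 1 + 1 + size([38, 7, 18])
= 1 + 1 + 1 + size([7, 18])
= 1 + 1 + 1 + 1 + size([18])
= 1 + 1 + 1 + 1 + 1 + size([])
= 1 + 1 + 1 + 1 + 1 + 0
= 5


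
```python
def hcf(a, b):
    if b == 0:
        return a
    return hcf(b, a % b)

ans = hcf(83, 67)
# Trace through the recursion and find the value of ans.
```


hcf(83, 67)
= hcf(67, 83 % 67) = hcf(67, 16)
= hcf(16, 67 % 16) = hcf(16, 3)
= hcf(3, 16 % 3) = hcf(3, 1)
= hcf(1, 3 % 1) = hcf(1, 0)
b == 0, return a = 1


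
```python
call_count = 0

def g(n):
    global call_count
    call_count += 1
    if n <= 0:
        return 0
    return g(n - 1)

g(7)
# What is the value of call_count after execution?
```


g(7) calls g(6) calls ... calls g(0)
Total calls: 7 + 1 (for base case) = 8


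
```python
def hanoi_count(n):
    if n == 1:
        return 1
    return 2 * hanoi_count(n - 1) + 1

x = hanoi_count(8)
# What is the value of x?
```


hanoi_count(8)
= 2 * hanoi_count(7) + 1
= 2 * (2 * hanoi_count(6) + 1) + 1
= 2 * (2 * (2 * hanoi_count(5) + 1) + 1) + 1
= 2 * (2 * (2 * (2 * hanoi_count(4) + 1) + 1) + 1) + 1
= 2 * (2 * (2 * (2 * (2 * hanoi_count(3) + 1) + 1) + 1) + 1) + 1
= 2 * (2 * (2 * (2 * (2 * (2 * hanoi_count(2) + 1) + 1) + 1) + 1) + 1) + 1
= 2 * (2 * (2 * (2 * (2 * (2 * (2 * hanoi_count(1) + 1) + 1) + 1) + 1) + 1) + 1) + 1
Now compute bottom-up:
hanoi_count(1) = 1
hanoi_count(2) = 2 * 1 + 1 = 3
hanoi_count(3) = 2 * 3 + 1 = 7
hanoi_count(4) = 2 * 7 + 1 = 15
hanoi_count(5) = 2 * 15 + 1 = 31
hanoi_count(6) = 2 * 31 + 1 = 63
hanoi_count(7) = 2 * 63 + 1 = 127
hanoi_count(8) = 2 * 127 + 1 = 255
= 255


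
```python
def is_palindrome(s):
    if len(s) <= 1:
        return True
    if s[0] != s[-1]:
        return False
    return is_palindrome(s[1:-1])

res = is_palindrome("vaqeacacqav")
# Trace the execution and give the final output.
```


is_palindrome("vaqeacacqav")
"vaqeacacqav": s[0]='v' == s[-1]='v' -> is_palindrome("aqeacacqa")
"aqeacacqa": s[0]='a' == s[-1]='a' -> is_palindrome("qeacacq")
"qeacacq": s[0]='q' == s[-1]='q' -> is_palindrome("eacac")
"eacac": s[0]='e' != s[-1]='c' -> False
= False


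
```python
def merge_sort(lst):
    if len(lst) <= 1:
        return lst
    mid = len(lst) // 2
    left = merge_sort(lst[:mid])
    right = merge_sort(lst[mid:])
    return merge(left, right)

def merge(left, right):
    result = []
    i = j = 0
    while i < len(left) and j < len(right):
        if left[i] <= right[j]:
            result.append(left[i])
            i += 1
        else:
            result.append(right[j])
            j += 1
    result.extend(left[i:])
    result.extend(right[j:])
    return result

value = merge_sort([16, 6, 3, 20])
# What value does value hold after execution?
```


merge_sort([16, 6, 3, 20])
Split into [16, 6] and [3, 20]
Left sorted: [6, 16]
Right sorted: [3, 20]
Merge [6, 16] and [3, 20]
= [3, 6, 16, 20]


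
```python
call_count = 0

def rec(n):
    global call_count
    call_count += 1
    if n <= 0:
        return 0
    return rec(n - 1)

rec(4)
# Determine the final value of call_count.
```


rec(4) calls rec(3) calls ... calls rec(0)
Total calls: 4 + 1 (for base case) = 5


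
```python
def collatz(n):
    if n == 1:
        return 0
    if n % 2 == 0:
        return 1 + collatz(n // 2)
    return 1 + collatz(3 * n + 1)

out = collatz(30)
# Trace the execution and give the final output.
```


collatz(30)
30 is even -> collatz(15)
15 is odd -> 3*15+1 = 46 -> collatz(46)
46 is even -> collatz(23)
23 is odd -> 3*23+1 = 70 -> collatz(70)
70 is even -> collatz(35)
35 is odd -> 3*35+1 = 106 -> collatz(106)
106 is even -> collatz(53)
53 is odd -> 3*53+1 = 160 -> collatz(160)
160 is even -> collatz(80)
80 is even -> collatz(40)
40 is even -> collatz(20)
20 is even -> collatz(10)
10 is even -> collatz(5)
5 is odd -> 3*5+1 = 16 -> collatz(16)
16 is even -> collatz(8)
8 is even -> collatz(4)
4 is even -> collatz(2)
2 is even -> collatz(1)
Reached 1 after 18 steps
= 18


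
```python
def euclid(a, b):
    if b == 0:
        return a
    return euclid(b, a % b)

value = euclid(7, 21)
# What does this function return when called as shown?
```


euclid(7, 21)
= euclid(21, 7 % 21) = euclid(21, 7)
= euclid(7, 21 % 7) = euclid(7, 0)
b == 0, return a = 7


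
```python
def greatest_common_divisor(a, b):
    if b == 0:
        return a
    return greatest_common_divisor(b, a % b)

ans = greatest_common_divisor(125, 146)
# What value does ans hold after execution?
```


greatest_common_divisor(125, 146)
= greatest_common_divisor(146, 125 % 146) = greatest_common_divisor(146, 125)
= greatest_common_divisor(125, 146 % 125) = greatest_common_divisor(125, 21)
= greatest_common_divisor(21, 125 % 21) = greatest_common_divisor(21, 20)
= greatest_common_divisor(20, 21 % 20) = greatest_common_divisor(20, 1)
= greatest_common_divisor(1, 20 % 1) = greatest_common_divisor(1, 0)
b == 0, return a = 1


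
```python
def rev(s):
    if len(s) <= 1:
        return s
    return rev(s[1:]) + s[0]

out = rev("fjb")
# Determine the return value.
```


rev("fjb")
= rev("jb") + "f"
= rev("b") + "j" + "f"
= "b" + "j" + "f"
= "bjf"


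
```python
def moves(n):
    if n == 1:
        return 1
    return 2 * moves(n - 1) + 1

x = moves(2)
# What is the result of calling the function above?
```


moves(2)
= 2 * moves(1) + 1
Now compute bottom-up:
moves(1) = 1
moves(2) = 2 * 1 + 1 = 3
= 3


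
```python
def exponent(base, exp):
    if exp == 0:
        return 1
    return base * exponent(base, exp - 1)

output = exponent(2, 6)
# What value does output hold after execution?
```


exponent(2, 6)
= 2 * exponent(2, 5)
= 2 * 2 * exponent(2, 4)
= 2 * 2 * 2 * exponent(2, 3)
= 2 * 2 * 2 * 2 * exponent(2, 2)
= 2 * 2 * 2 * 2 * 2 * exponent(2, 1)
= 2 * 2 * 2 * 2 * 2 * 2 * exponent(2, 0)
= 2 * 2 * 2 * 2 * 2 * 2 * 1
= 64


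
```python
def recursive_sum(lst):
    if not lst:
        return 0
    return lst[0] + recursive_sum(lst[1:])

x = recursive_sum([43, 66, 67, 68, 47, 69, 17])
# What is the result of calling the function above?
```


recursive_sum([43, 66, 67, 68, 47, 69, 17])
= 43 + recursive_sum([66, 67, 68, 47, 69, 17])
= 43 + 66 + recursive_sum([67, 68, 47, 69, 17])
= 43 + 66 + 67 + recursive_sum([68, 47, 69, 17])
= 43 + 66 + 67 + 68 + recursive_sum([47, 69, 17])
= 43 + 66 + 67 + 68 + 47 + recursive_sum([69, 17])
= 43 + 66 + 67 + 68 + 47 + 69 + recursive_sum([17])
= 43 + 66 + 67 + 68 + 47 + 69 + 17 + recursive_sum([])
= 43 + 66 + 67 + 68 + 47 + 69 + 17 + 0
= 377


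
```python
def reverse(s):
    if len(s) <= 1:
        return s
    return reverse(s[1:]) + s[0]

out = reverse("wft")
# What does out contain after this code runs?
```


reverse("wft")
= reverse("ft") + "w"
= reverse("t") + "f" + "w"
= "t" + "f" + "w"
= "tfw"


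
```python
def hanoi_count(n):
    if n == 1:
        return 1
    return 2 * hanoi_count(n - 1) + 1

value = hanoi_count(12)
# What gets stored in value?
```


hanoi_count(12)
= 2 * hanoi_count(11) + 1
= 2 * (2 * hanoi_count(10) + 1) + 1
= 2 * (2 * (2 * hanoi_count(9) + 1) + 1) + 1
= 2 * (2 * (2 * (2 * hanoi_count(8) + 1) + 1) + 1) + 1
= 2 * (2 * (2 * (2 * (2 * hanoi_count(7) + 1) + 1) + 1) + 1) + 1
= 2 * (2 * (2 * (2 * (2 * (2 * hanoi_count(6) + 1) + 1) + 1) + 1) + 1) + 1
= 2 * (2 * (2 * (2 * (2 * (2 * (2 * hanoi_count(5) + 1) + 1) + 1) + 1) + 1) + 1) + 1
= 2 * (2 * (2 * (2 * (2 * (2 * (2 * (2 * hanoi_count(4) + 1) + 1) + 1) + 1) + 1) + 1) + 1) + 1
= 2 * (2 * (2 * (2 * (2 * (2 * (2 * (2 * (2 * hanoi_count(3) + 1) + 1) + 1) + 1) + 1) + 1) + 1) + 1) + 1
= 2 * (2 * (2 * (2 * (2 * (2 * (2 * (2 * (2 * (2 * hanoi_count(2) + 1) + 1) + 1) + 1) + 1) + 1) + 1) + 1) + 1) + 1
= 2 * (2 * (2 * (2 * (2 * (2 * (2 * (2 * (2 * (2 * (2 * hanoi_count(1) + 1) + 1) + 1) + 1) + 1) + 1) + 1) + 1) + 1) + 1) + 1
Now compute bottom-up:
hanoi_count(1) = 1
hanoi_count(2) = 2 * 1 + 1 = 3
hanoi_count(3) = 2 * 3 + 1 = 7
hanoi_count(4) = 2 * 7 + 1 = 15
hanoi_count(5) = 2 * 15 + 1 = 31
hanoi_count(6) = 2 * 31 + 1 = 63
hanoi_count(7) = 2 * 63 + 1 = 127
hanoi_count(8) = 2 * 127 + 1 = 255
hanoi_count(9) = 2 * 255 + 1 = 511
hanoi_count(10) = 2 * 511 + 1 = 1023
hanoi_count(11) = 2 * 1023 + 1 = 2047
hanoi_count(12) = 2 * 2047 + 1 = 4095
= 4095
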